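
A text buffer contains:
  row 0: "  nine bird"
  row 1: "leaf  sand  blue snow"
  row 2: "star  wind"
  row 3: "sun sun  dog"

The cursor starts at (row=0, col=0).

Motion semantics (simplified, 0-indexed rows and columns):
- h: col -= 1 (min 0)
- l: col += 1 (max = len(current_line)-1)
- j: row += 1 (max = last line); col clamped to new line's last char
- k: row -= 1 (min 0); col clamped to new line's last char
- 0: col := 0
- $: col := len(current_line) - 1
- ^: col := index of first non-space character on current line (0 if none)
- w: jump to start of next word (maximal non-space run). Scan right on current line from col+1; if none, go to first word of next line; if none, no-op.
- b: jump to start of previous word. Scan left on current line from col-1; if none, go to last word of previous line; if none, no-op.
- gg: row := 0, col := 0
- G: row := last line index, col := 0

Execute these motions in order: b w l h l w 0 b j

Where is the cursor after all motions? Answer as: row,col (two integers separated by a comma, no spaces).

Answer: 1,0

Derivation:
After 1 (b): row=0 col=0 char='_'
After 2 (w): row=0 col=2 char='n'
After 3 (l): row=0 col=3 char='i'
After 4 (h): row=0 col=2 char='n'
After 5 (l): row=0 col=3 char='i'
After 6 (w): row=0 col=7 char='b'
After 7 (0): row=0 col=0 char='_'
After 8 (b): row=0 col=0 char='_'
After 9 (j): row=1 col=0 char='l'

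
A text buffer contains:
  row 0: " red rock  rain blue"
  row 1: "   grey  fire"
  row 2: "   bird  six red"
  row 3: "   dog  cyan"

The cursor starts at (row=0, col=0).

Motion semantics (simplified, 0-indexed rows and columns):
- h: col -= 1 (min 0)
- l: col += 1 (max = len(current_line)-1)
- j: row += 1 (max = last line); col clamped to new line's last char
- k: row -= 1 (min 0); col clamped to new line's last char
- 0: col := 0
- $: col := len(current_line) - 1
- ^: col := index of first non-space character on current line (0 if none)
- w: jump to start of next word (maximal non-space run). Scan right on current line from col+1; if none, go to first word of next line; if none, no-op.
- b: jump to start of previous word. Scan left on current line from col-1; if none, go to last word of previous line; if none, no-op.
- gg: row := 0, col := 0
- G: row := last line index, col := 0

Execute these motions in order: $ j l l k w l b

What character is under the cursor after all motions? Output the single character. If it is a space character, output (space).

After 1 ($): row=0 col=19 char='e'
After 2 (j): row=1 col=12 char='e'
After 3 (l): row=1 col=12 char='e'
After 4 (l): row=1 col=12 char='e'
After 5 (k): row=0 col=12 char='a'
After 6 (w): row=0 col=16 char='b'
After 7 (l): row=0 col=17 char='l'
After 8 (b): row=0 col=16 char='b'

Answer: b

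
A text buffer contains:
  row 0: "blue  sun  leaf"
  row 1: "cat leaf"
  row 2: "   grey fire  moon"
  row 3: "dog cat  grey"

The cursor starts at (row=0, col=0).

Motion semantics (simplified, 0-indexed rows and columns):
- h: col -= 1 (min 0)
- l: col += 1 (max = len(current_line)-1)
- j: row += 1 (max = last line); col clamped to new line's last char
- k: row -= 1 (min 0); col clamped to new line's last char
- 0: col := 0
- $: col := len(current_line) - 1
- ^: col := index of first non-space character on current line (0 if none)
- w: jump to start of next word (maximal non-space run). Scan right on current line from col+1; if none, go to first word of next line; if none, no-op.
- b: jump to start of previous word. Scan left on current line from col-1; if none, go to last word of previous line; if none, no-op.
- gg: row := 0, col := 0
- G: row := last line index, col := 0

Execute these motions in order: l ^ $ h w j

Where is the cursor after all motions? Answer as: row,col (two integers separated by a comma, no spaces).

Answer: 2,0

Derivation:
After 1 (l): row=0 col=1 char='l'
After 2 (^): row=0 col=0 char='b'
After 3 ($): row=0 col=14 char='f'
After 4 (h): row=0 col=13 char='a'
After 5 (w): row=1 col=0 char='c'
After 6 (j): row=2 col=0 char='_'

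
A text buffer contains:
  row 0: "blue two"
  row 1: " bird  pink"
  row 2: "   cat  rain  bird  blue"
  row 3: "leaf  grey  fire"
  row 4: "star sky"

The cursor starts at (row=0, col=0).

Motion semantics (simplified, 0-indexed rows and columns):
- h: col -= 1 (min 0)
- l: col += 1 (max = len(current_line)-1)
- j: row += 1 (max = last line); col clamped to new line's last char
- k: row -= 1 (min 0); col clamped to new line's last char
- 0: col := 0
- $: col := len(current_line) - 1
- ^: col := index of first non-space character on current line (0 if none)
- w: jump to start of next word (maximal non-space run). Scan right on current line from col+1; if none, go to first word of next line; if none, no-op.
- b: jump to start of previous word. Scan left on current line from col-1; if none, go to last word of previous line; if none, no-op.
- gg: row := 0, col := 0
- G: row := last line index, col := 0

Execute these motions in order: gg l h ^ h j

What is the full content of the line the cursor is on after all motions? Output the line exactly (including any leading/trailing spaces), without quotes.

Answer:  bird  pink

Derivation:
After 1 (gg): row=0 col=0 char='b'
After 2 (l): row=0 col=1 char='l'
After 3 (h): row=0 col=0 char='b'
After 4 (^): row=0 col=0 char='b'
After 5 (h): row=0 col=0 char='b'
After 6 (j): row=1 col=0 char='_'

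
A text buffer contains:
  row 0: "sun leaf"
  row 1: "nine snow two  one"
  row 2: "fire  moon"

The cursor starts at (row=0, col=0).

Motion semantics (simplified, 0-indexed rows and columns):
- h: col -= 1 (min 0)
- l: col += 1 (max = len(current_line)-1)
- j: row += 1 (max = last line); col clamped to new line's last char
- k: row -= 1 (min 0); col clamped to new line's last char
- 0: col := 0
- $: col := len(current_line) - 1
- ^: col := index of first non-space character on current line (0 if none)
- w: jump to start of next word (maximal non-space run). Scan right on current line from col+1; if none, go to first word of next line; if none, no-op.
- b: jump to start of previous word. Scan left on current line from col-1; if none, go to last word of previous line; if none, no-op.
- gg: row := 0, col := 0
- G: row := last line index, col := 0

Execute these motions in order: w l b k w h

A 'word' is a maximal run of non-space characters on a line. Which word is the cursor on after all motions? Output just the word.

Answer: nine

Derivation:
After 1 (w): row=0 col=4 char='l'
After 2 (l): row=0 col=5 char='e'
After 3 (b): row=0 col=4 char='l'
After 4 (k): row=0 col=4 char='l'
After 5 (w): row=1 col=0 char='n'
After 6 (h): row=1 col=0 char='n'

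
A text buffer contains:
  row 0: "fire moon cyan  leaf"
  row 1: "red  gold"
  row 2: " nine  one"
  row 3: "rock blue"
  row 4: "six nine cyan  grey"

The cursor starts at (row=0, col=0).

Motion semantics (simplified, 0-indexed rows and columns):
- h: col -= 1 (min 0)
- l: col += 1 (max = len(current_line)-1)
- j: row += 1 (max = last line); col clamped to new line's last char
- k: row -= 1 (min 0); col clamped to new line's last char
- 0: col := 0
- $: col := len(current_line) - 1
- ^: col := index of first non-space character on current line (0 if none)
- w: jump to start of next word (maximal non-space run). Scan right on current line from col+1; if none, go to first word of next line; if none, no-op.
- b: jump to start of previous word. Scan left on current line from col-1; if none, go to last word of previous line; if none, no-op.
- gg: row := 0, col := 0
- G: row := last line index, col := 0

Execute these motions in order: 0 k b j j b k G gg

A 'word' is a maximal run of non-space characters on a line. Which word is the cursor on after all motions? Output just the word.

After 1 (0): row=0 col=0 char='f'
After 2 (k): row=0 col=0 char='f'
After 3 (b): row=0 col=0 char='f'
After 4 (j): row=1 col=0 char='r'
After 5 (j): row=2 col=0 char='_'
After 6 (b): row=1 col=5 char='g'
After 7 (k): row=0 col=5 char='m'
After 8 (G): row=4 col=0 char='s'
After 9 (gg): row=0 col=0 char='f'

Answer: fire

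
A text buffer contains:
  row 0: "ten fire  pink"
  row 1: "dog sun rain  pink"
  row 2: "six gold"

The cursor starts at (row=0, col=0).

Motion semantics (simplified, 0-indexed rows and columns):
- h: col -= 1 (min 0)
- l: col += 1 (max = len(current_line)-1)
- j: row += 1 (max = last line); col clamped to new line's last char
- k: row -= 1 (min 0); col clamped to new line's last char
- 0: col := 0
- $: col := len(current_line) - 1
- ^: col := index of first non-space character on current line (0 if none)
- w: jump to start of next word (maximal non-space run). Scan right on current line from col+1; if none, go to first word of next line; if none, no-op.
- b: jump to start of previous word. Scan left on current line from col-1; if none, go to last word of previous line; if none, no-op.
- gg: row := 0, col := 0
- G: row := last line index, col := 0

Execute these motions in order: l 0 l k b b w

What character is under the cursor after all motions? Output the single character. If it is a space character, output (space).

After 1 (l): row=0 col=1 char='e'
After 2 (0): row=0 col=0 char='t'
After 3 (l): row=0 col=1 char='e'
After 4 (k): row=0 col=1 char='e'
After 5 (b): row=0 col=0 char='t'
After 6 (b): row=0 col=0 char='t'
After 7 (w): row=0 col=4 char='f'

Answer: f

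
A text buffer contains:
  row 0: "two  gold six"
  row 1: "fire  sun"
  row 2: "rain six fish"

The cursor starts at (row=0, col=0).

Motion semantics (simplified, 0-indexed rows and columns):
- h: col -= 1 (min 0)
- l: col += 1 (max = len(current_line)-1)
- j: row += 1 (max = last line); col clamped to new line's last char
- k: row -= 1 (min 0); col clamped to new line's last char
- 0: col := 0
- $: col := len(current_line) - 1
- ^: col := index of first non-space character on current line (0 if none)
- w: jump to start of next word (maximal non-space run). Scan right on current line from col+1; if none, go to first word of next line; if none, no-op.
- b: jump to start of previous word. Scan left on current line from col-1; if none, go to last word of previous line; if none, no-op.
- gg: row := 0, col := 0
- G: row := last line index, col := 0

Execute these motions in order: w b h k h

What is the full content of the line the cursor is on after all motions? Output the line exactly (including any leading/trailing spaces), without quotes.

Answer: two  gold six

Derivation:
After 1 (w): row=0 col=5 char='g'
After 2 (b): row=0 col=0 char='t'
After 3 (h): row=0 col=0 char='t'
After 4 (k): row=0 col=0 char='t'
After 5 (h): row=0 col=0 char='t'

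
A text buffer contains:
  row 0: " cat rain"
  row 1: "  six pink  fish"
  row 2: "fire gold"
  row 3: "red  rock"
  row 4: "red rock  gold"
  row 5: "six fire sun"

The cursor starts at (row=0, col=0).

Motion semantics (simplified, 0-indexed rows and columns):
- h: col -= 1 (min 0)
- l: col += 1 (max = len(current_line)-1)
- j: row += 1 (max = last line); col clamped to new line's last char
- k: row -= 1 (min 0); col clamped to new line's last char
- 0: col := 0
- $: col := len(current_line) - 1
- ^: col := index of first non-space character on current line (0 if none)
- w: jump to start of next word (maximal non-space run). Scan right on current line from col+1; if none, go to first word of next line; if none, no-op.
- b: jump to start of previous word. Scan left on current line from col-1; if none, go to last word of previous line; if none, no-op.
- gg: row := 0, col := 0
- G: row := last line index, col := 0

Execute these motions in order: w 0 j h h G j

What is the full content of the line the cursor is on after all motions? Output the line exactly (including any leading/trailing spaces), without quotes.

Answer: six fire sun

Derivation:
After 1 (w): row=0 col=1 char='c'
After 2 (0): row=0 col=0 char='_'
After 3 (j): row=1 col=0 char='_'
After 4 (h): row=1 col=0 char='_'
After 5 (h): row=1 col=0 char='_'
After 6 (G): row=5 col=0 char='s'
After 7 (j): row=5 col=0 char='s'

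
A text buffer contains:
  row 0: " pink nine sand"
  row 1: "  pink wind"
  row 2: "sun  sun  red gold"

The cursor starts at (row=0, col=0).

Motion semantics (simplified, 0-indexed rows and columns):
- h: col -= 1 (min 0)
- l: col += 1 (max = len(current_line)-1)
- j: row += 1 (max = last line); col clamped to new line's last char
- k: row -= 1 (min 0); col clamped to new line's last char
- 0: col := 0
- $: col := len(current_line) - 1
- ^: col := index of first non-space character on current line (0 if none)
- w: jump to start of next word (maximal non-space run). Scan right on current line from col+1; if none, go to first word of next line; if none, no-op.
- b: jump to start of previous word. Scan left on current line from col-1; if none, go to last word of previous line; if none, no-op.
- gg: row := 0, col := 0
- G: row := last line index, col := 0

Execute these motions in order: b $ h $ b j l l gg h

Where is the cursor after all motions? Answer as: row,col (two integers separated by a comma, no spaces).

Answer: 0,0

Derivation:
After 1 (b): row=0 col=0 char='_'
After 2 ($): row=0 col=14 char='d'
After 3 (h): row=0 col=13 char='n'
After 4 ($): row=0 col=14 char='d'
After 5 (b): row=0 col=11 char='s'
After 6 (j): row=1 col=10 char='d'
After 7 (l): row=1 col=10 char='d'
After 8 (l): row=1 col=10 char='d'
After 9 (gg): row=0 col=0 char='_'
After 10 (h): row=0 col=0 char='_'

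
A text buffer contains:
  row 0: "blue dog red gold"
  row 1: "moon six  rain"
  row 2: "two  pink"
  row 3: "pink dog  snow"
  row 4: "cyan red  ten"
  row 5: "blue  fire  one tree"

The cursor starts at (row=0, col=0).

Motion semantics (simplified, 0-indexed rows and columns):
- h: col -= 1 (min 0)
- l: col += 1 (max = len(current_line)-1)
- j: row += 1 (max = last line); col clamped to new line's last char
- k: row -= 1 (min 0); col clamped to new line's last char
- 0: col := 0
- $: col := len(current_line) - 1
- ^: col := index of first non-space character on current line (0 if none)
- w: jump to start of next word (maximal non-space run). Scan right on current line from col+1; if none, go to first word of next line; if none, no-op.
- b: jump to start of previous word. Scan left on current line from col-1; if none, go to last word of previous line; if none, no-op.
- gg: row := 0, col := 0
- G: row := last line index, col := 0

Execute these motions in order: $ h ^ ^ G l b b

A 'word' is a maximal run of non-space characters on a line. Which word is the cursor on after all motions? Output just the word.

After 1 ($): row=0 col=16 char='d'
After 2 (h): row=0 col=15 char='l'
After 3 (^): row=0 col=0 char='b'
After 4 (^): row=0 col=0 char='b'
After 5 (G): row=5 col=0 char='b'
After 6 (l): row=5 col=1 char='l'
After 7 (b): row=5 col=0 char='b'
After 8 (b): row=4 col=10 char='t'

Answer: ten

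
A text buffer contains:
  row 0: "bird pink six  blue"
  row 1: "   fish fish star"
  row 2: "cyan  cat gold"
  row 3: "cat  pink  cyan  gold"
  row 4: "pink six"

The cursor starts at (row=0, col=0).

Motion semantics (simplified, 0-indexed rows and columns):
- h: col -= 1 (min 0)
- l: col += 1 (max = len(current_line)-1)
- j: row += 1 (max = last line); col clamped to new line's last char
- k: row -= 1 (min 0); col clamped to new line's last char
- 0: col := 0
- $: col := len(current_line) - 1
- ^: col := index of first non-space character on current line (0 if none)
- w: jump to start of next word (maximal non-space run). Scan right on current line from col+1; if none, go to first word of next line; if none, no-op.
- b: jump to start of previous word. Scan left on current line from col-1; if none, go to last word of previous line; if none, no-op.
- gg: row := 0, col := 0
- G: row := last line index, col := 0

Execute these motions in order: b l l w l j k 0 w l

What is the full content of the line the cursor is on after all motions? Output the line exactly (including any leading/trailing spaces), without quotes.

After 1 (b): row=0 col=0 char='b'
After 2 (l): row=0 col=1 char='i'
After 3 (l): row=0 col=2 char='r'
After 4 (w): row=0 col=5 char='p'
After 5 (l): row=0 col=6 char='i'
After 6 (j): row=1 col=6 char='h'
After 7 (k): row=0 col=6 char='i'
After 8 (0): row=0 col=0 char='b'
After 9 (w): row=0 col=5 char='p'
After 10 (l): row=0 col=6 char='i'

Answer: bird pink six  blue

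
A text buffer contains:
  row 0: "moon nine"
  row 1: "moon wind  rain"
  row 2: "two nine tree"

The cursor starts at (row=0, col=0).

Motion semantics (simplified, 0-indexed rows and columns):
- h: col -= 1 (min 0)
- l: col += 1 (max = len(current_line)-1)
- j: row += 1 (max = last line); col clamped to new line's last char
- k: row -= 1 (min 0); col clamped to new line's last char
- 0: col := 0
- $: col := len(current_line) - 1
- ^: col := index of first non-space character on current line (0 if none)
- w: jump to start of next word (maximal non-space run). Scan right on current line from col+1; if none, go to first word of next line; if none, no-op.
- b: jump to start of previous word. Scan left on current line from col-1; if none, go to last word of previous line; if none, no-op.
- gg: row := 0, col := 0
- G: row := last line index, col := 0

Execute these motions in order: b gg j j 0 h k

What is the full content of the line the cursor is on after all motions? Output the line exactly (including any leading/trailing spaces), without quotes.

Answer: moon wind  rain

Derivation:
After 1 (b): row=0 col=0 char='m'
After 2 (gg): row=0 col=0 char='m'
After 3 (j): row=1 col=0 char='m'
After 4 (j): row=2 col=0 char='t'
After 5 (0): row=2 col=0 char='t'
After 6 (h): row=2 col=0 char='t'
After 7 (k): row=1 col=0 char='m'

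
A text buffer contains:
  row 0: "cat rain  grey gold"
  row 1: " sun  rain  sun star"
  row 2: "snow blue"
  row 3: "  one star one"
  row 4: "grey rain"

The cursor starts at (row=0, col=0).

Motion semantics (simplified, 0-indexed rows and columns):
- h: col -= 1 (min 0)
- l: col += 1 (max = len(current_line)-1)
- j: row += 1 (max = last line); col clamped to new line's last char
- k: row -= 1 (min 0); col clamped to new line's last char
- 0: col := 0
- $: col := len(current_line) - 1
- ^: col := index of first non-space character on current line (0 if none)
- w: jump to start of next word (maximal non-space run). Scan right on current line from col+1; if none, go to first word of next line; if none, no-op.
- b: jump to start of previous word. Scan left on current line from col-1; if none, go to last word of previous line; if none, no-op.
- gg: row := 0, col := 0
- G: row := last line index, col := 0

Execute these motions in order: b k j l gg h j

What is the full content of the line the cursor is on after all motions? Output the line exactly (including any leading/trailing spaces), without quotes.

After 1 (b): row=0 col=0 char='c'
After 2 (k): row=0 col=0 char='c'
After 3 (j): row=1 col=0 char='_'
After 4 (l): row=1 col=1 char='s'
After 5 (gg): row=0 col=0 char='c'
After 6 (h): row=0 col=0 char='c'
After 7 (j): row=1 col=0 char='_'

Answer:  sun  rain  sun star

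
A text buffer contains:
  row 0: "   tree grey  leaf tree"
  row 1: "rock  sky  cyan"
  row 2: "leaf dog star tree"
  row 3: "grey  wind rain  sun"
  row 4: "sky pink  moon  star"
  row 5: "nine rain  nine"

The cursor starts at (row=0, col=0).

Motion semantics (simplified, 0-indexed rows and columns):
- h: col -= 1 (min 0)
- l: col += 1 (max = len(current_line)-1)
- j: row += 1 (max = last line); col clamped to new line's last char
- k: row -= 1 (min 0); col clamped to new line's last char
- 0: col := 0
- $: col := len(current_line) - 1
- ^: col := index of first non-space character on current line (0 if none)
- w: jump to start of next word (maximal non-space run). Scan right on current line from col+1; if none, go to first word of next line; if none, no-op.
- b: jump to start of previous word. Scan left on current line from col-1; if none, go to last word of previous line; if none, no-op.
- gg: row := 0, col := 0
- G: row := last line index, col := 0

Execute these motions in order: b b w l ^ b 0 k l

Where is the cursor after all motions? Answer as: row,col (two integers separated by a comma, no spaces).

Answer: 0,1

Derivation:
After 1 (b): row=0 col=0 char='_'
After 2 (b): row=0 col=0 char='_'
After 3 (w): row=0 col=3 char='t'
After 4 (l): row=0 col=4 char='r'
After 5 (^): row=0 col=3 char='t'
After 6 (b): row=0 col=3 char='t'
After 7 (0): row=0 col=0 char='_'
After 8 (k): row=0 col=0 char='_'
After 9 (l): row=0 col=1 char='_'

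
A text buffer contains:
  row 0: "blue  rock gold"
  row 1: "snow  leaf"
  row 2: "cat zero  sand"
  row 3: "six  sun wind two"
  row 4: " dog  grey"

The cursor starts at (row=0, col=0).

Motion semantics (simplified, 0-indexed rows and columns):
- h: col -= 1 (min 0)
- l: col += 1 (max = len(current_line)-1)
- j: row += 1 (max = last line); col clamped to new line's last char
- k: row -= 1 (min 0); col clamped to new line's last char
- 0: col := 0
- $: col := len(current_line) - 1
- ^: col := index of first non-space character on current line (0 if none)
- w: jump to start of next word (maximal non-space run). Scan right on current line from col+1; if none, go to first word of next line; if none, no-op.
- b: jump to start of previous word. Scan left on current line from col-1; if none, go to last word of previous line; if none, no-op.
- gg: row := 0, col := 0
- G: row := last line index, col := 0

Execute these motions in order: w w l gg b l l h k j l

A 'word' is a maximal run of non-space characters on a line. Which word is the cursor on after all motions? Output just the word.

Answer: snow

Derivation:
After 1 (w): row=0 col=6 char='r'
After 2 (w): row=0 col=11 char='g'
After 3 (l): row=0 col=12 char='o'
After 4 (gg): row=0 col=0 char='b'
After 5 (b): row=0 col=0 char='b'
After 6 (l): row=0 col=1 char='l'
After 7 (l): row=0 col=2 char='u'
After 8 (h): row=0 col=1 char='l'
After 9 (k): row=0 col=1 char='l'
After 10 (j): row=1 col=1 char='n'
After 11 (l): row=1 col=2 char='o'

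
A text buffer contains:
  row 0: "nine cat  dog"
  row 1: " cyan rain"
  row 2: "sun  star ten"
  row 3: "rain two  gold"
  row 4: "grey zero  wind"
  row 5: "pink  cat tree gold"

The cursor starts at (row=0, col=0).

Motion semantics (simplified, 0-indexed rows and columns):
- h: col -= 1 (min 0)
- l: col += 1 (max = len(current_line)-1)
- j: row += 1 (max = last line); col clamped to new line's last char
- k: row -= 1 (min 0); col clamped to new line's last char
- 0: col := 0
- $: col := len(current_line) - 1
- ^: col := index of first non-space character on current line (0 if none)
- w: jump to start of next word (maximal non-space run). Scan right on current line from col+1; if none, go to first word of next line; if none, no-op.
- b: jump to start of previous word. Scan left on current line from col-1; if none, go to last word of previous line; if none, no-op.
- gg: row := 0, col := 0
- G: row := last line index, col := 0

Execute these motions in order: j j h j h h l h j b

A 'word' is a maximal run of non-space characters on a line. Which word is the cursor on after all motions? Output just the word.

Answer: gold

Derivation:
After 1 (j): row=1 col=0 char='_'
After 2 (j): row=2 col=0 char='s'
After 3 (h): row=2 col=0 char='s'
After 4 (j): row=3 col=0 char='r'
After 5 (h): row=3 col=0 char='r'
After 6 (h): row=3 col=0 char='r'
After 7 (l): row=3 col=1 char='a'
After 8 (h): row=3 col=0 char='r'
After 9 (j): row=4 col=0 char='g'
After 10 (b): row=3 col=10 char='g'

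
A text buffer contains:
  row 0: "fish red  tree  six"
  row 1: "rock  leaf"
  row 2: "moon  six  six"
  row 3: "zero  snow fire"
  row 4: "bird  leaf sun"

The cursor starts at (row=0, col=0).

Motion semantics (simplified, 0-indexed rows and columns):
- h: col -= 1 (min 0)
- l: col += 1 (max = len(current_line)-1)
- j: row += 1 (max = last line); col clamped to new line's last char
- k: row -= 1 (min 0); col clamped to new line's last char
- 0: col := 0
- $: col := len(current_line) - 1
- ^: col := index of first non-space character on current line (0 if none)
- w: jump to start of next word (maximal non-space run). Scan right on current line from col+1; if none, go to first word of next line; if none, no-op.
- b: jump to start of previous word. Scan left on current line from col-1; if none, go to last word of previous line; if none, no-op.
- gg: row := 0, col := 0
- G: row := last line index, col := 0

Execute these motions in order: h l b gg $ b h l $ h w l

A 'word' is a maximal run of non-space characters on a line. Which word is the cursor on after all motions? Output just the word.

Answer: rock

Derivation:
After 1 (h): row=0 col=0 char='f'
After 2 (l): row=0 col=1 char='i'
After 3 (b): row=0 col=0 char='f'
After 4 (gg): row=0 col=0 char='f'
After 5 ($): row=0 col=18 char='x'
After 6 (b): row=0 col=16 char='s'
After 7 (h): row=0 col=15 char='_'
After 8 (l): row=0 col=16 char='s'
After 9 ($): row=0 col=18 char='x'
After 10 (h): row=0 col=17 char='i'
After 11 (w): row=1 col=0 char='r'
After 12 (l): row=1 col=1 char='o'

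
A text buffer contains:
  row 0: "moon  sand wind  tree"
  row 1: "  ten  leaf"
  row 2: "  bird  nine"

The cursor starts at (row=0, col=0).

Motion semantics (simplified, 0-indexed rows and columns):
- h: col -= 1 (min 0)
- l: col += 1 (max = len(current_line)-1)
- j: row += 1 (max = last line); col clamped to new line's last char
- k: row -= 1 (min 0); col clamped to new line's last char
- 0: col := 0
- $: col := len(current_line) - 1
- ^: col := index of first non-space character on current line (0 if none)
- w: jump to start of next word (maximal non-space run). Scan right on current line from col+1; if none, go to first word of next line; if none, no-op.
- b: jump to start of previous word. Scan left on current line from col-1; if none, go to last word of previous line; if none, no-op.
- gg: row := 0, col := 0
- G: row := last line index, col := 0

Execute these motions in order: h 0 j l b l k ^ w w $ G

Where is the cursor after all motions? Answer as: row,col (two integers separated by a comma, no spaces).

Answer: 2,0

Derivation:
After 1 (h): row=0 col=0 char='m'
After 2 (0): row=0 col=0 char='m'
After 3 (j): row=1 col=0 char='_'
After 4 (l): row=1 col=1 char='_'
After 5 (b): row=0 col=17 char='t'
After 6 (l): row=0 col=18 char='r'
After 7 (k): row=0 col=18 char='r'
After 8 (^): row=0 col=0 char='m'
After 9 (w): row=0 col=6 char='s'
After 10 (w): row=0 col=11 char='w'
After 11 ($): row=0 col=20 char='e'
After 12 (G): row=2 col=0 char='_'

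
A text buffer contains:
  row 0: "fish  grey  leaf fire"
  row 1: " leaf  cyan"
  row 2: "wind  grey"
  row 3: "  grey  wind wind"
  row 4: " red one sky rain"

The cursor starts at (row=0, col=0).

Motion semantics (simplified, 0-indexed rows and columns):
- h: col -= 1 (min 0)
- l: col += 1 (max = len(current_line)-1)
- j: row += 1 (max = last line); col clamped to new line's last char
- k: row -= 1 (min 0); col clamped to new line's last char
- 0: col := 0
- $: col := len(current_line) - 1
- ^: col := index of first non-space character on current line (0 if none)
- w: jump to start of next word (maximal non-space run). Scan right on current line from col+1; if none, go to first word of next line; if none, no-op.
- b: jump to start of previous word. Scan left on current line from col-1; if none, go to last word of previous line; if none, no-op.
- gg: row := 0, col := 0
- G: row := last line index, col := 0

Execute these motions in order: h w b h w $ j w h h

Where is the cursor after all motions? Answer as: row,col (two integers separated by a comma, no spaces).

Answer: 2,0

Derivation:
After 1 (h): row=0 col=0 char='f'
After 2 (w): row=0 col=6 char='g'
After 3 (b): row=0 col=0 char='f'
After 4 (h): row=0 col=0 char='f'
After 5 (w): row=0 col=6 char='g'
After 6 ($): row=0 col=20 char='e'
After 7 (j): row=1 col=10 char='n'
After 8 (w): row=2 col=0 char='w'
After 9 (h): row=2 col=0 char='w'
After 10 (h): row=2 col=0 char='w'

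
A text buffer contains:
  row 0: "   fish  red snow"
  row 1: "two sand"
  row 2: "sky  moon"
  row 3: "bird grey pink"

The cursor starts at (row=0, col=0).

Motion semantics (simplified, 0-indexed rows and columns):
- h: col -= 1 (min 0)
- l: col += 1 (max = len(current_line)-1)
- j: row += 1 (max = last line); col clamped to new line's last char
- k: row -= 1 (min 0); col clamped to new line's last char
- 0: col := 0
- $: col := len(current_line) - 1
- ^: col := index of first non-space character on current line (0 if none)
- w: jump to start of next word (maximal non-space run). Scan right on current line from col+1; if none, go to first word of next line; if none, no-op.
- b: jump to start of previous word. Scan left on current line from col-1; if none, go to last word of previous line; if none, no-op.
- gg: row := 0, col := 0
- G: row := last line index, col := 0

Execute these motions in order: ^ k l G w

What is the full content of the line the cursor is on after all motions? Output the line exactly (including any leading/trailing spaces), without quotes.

Answer: bird grey pink

Derivation:
After 1 (^): row=0 col=3 char='f'
After 2 (k): row=0 col=3 char='f'
After 3 (l): row=0 col=4 char='i'
After 4 (G): row=3 col=0 char='b'
After 5 (w): row=3 col=5 char='g'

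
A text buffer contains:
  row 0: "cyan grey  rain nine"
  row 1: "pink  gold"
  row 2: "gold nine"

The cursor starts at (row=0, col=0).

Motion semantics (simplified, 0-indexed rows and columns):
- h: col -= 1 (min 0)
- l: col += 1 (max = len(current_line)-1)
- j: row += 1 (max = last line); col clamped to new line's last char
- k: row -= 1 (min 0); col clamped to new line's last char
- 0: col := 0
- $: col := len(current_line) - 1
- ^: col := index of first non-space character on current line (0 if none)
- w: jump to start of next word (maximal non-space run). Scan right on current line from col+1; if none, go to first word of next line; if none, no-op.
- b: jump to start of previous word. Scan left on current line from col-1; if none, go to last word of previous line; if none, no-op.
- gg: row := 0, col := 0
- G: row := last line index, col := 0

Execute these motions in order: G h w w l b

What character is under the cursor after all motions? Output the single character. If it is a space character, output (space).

After 1 (G): row=2 col=0 char='g'
After 2 (h): row=2 col=0 char='g'
After 3 (w): row=2 col=5 char='n'
After 4 (w): row=2 col=5 char='n'
After 5 (l): row=2 col=6 char='i'
After 6 (b): row=2 col=5 char='n'

Answer: n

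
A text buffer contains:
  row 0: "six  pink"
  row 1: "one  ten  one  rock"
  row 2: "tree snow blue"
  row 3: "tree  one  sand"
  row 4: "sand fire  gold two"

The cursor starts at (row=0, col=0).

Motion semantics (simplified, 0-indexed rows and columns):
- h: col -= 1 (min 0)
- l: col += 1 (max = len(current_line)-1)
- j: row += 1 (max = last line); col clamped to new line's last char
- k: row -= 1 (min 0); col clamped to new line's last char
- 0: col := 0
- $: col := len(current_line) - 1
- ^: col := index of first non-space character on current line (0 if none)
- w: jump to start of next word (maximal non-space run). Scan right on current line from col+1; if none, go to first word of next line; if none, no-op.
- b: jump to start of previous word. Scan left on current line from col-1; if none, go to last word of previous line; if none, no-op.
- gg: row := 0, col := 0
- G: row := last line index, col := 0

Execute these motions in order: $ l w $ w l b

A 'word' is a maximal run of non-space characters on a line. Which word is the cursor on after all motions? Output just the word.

After 1 ($): row=0 col=8 char='k'
After 2 (l): row=0 col=8 char='k'
After 3 (w): row=1 col=0 char='o'
After 4 ($): row=1 col=18 char='k'
After 5 (w): row=2 col=0 char='t'
After 6 (l): row=2 col=1 char='r'
After 7 (b): row=2 col=0 char='t'

Answer: tree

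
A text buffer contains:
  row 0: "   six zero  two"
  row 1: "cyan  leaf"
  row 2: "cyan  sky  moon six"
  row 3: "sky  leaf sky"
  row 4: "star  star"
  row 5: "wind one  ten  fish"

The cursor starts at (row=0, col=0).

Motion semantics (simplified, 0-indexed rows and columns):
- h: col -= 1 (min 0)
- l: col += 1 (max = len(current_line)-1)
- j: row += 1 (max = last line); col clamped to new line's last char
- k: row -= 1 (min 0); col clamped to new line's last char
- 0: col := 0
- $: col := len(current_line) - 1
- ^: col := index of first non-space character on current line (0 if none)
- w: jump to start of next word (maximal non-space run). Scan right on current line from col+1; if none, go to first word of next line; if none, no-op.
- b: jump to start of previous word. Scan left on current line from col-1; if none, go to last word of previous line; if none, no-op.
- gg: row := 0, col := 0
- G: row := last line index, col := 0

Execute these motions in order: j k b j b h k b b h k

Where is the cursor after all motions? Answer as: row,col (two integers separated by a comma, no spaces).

Answer: 0,2

Derivation:
After 1 (j): row=1 col=0 char='c'
After 2 (k): row=0 col=0 char='_'
After 3 (b): row=0 col=0 char='_'
After 4 (j): row=1 col=0 char='c'
After 5 (b): row=0 col=13 char='t'
After 6 (h): row=0 col=12 char='_'
After 7 (k): row=0 col=12 char='_'
After 8 (b): row=0 col=7 char='z'
After 9 (b): row=0 col=3 char='s'
After 10 (h): row=0 col=2 char='_'
After 11 (k): row=0 col=2 char='_'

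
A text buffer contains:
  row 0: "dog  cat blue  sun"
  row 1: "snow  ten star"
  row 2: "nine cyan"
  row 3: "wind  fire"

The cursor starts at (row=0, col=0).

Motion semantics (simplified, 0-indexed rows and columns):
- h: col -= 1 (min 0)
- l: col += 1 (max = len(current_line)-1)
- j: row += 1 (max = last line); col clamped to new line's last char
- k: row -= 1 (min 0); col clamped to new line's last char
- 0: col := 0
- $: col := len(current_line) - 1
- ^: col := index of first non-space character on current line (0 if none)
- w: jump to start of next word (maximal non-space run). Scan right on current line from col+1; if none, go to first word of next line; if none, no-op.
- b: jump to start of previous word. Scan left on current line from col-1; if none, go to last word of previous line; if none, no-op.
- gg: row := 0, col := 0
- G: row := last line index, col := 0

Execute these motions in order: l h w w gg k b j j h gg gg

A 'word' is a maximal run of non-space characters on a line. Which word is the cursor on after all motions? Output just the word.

Answer: dog

Derivation:
After 1 (l): row=0 col=1 char='o'
After 2 (h): row=0 col=0 char='d'
After 3 (w): row=0 col=5 char='c'
After 4 (w): row=0 col=9 char='b'
After 5 (gg): row=0 col=0 char='d'
After 6 (k): row=0 col=0 char='d'
After 7 (b): row=0 col=0 char='d'
After 8 (j): row=1 col=0 char='s'
After 9 (j): row=2 col=0 char='n'
After 10 (h): row=2 col=0 char='n'
After 11 (gg): row=0 col=0 char='d'
After 12 (gg): row=0 col=0 char='d'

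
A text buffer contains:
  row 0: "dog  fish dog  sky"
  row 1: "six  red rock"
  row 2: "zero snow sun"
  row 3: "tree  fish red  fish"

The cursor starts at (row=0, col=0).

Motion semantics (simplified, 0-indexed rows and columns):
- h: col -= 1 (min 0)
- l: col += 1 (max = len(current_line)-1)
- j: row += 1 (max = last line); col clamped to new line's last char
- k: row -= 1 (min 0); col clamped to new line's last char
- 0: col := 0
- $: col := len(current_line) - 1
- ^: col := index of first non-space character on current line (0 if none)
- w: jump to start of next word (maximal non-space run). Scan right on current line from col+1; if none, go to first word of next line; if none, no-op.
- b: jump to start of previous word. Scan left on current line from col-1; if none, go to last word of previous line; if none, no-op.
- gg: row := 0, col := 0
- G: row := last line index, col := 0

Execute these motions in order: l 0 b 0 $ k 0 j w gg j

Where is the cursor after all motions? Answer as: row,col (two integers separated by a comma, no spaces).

Answer: 1,0

Derivation:
After 1 (l): row=0 col=1 char='o'
After 2 (0): row=0 col=0 char='d'
After 3 (b): row=0 col=0 char='d'
After 4 (0): row=0 col=0 char='d'
After 5 ($): row=0 col=17 char='y'
After 6 (k): row=0 col=17 char='y'
After 7 (0): row=0 col=0 char='d'
After 8 (j): row=1 col=0 char='s'
After 9 (w): row=1 col=5 char='r'
After 10 (gg): row=0 col=0 char='d'
After 11 (j): row=1 col=0 char='s'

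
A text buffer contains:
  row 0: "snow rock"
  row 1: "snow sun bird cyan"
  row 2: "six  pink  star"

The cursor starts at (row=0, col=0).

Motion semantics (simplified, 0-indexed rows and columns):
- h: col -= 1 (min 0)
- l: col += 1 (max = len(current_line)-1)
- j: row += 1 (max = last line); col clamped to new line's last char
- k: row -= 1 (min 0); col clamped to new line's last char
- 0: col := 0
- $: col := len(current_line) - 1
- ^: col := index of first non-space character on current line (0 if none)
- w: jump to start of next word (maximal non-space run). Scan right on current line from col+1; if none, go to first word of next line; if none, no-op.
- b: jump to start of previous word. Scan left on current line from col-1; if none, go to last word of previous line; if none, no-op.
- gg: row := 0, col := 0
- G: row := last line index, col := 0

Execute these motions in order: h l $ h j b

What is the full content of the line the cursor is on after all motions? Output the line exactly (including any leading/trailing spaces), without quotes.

After 1 (h): row=0 col=0 char='s'
After 2 (l): row=0 col=1 char='n'
After 3 ($): row=0 col=8 char='k'
After 4 (h): row=0 col=7 char='c'
After 5 (j): row=1 col=7 char='n'
After 6 (b): row=1 col=5 char='s'

Answer: snow sun bird cyan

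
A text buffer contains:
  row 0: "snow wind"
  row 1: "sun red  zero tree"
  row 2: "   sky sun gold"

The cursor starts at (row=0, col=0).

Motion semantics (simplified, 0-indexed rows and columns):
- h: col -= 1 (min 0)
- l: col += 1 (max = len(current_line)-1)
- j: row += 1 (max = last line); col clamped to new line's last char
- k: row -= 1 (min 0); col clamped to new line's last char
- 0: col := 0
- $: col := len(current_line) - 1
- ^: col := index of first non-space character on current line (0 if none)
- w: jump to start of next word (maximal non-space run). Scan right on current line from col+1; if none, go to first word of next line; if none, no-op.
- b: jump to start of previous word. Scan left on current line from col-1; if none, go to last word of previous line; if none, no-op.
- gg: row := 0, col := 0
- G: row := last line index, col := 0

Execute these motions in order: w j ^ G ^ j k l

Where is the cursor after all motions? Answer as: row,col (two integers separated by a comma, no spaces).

Answer: 1,4

Derivation:
After 1 (w): row=0 col=5 char='w'
After 2 (j): row=1 col=5 char='e'
After 3 (^): row=1 col=0 char='s'
After 4 (G): row=2 col=0 char='_'
After 5 (^): row=2 col=3 char='s'
After 6 (j): row=2 col=3 char='s'
After 7 (k): row=1 col=3 char='_'
After 8 (l): row=1 col=4 char='r'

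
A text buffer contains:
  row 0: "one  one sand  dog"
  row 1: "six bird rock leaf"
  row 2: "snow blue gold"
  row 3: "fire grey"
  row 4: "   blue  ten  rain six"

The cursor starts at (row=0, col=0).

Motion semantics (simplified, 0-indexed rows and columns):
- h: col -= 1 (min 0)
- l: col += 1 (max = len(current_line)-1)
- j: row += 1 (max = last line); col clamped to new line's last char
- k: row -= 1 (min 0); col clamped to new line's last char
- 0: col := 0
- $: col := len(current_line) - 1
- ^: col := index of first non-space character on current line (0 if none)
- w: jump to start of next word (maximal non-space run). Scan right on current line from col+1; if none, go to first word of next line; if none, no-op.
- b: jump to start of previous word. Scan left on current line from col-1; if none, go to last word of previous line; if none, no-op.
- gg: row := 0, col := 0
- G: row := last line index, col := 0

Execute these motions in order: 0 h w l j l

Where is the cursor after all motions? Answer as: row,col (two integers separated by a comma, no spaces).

After 1 (0): row=0 col=0 char='o'
After 2 (h): row=0 col=0 char='o'
After 3 (w): row=0 col=5 char='o'
After 4 (l): row=0 col=6 char='n'
After 5 (j): row=1 col=6 char='r'
After 6 (l): row=1 col=7 char='d'

Answer: 1,7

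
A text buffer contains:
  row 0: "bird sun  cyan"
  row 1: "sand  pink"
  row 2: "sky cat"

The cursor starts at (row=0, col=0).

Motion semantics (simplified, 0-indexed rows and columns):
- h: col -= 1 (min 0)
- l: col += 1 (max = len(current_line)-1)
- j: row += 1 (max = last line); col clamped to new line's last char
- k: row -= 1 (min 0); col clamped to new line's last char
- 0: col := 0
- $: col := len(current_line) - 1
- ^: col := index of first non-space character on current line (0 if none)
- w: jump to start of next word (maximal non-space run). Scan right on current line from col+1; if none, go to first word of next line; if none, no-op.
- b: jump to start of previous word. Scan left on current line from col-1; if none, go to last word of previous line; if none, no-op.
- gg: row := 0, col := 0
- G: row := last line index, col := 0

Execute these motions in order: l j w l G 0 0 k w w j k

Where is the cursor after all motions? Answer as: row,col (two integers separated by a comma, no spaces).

After 1 (l): row=0 col=1 char='i'
After 2 (j): row=1 col=1 char='a'
After 3 (w): row=1 col=6 char='p'
After 4 (l): row=1 col=7 char='i'
After 5 (G): row=2 col=0 char='s'
After 6 (0): row=2 col=0 char='s'
After 7 (0): row=2 col=0 char='s'
After 8 (k): row=1 col=0 char='s'
After 9 (w): row=1 col=6 char='p'
After 10 (w): row=2 col=0 char='s'
After 11 (j): row=2 col=0 char='s'
After 12 (k): row=1 col=0 char='s'

Answer: 1,0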